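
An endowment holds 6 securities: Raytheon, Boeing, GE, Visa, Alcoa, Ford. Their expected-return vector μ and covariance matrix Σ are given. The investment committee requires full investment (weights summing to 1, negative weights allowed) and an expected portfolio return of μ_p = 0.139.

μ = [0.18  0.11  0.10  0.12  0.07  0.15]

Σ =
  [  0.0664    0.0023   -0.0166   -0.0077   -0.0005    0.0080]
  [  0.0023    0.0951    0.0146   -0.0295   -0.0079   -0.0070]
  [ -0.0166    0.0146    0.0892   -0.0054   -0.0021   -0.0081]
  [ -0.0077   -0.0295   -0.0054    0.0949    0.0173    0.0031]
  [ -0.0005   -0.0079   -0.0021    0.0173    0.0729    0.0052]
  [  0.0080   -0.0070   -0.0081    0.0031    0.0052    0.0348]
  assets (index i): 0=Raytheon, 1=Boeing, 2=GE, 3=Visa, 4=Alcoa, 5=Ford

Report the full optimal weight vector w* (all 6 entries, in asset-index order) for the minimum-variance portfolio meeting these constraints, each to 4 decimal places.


0.2324  0.1290  0.1407  0.1479  0.0168  0.3332

g=Σ⁻¹μ = [2.8384  1.7447  1.8728  1.9213  0.4669  4.2038]
h=Σ⁻¹𝟙 = [16.7470  15.2540  15.5724  14.6903  10.3994  28.7161]
a=μᵀg=1.783915  b=𝟙ᵀg=13.047860  c=𝟙ᵀh=101.379270  D=ac−b²=10.605295
λ₁=(c·0.139−b)/D = (101.379270·0.139−13.047860)/10.605295 = 0.098428
λ₂=(a−b·0.139)/D = (1.783915−13.047860·0.139)/10.605295 = -0.002804
w* = 0.098428·g + -0.002804·h:
  w_0 = 0.098428·2.8384 + -0.002804·16.7470 = 0.2324  (Raytheon)
  w_1 = 0.098428·1.7447 + -0.002804·15.2540 = 0.1290  (Boeing)
  w_2 = 0.098428·1.8728 + -0.002804·15.5724 = 0.1407  (GE)
  w_3 = 0.098428·1.9213 + -0.002804·14.6903 = 0.1479  (Visa)
  w_4 = 0.098428·0.4669 + -0.002804·10.3994 = 0.0168  (Alcoa)
  w_5 = 0.098428·4.2038 + -0.002804·28.7161 = 0.3332  (Ford)
Σw_i=1.0000  μᵀw=0.1390
σ²=wᵀΣw=λ₁·μ_p+λ₂ = 0.098428·0.139 + -0.002804 = 0.010877 ≈ 0.0109


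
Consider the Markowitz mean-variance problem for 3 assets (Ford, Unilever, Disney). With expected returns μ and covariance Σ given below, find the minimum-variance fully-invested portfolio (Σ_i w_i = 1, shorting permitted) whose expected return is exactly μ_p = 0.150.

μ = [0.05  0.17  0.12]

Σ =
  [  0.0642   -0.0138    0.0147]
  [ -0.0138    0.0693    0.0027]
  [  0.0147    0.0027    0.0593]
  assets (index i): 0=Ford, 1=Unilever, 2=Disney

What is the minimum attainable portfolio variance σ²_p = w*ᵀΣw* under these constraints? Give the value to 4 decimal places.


p=Σ⁻¹μ = [0.9503  2.5772  1.6707]
q=Σ⁻¹𝟙 = [16.5436  17.2578  11.9766]
a=μᵀp=0.686128  b=𝟙ᵀp=5.198200  c=𝟙ᵀq=45.778037  D=ac−b²=4.388306
λ₁=(c·0.150−b)/D = (45.778037·0.150−5.198200)/4.388306 = 0.380216
λ₂=(a−b·0.150)/D = (0.686128−5.198200·0.150)/4.388306 = -0.021330
w* = 0.380216·p + -0.021330·q:
  w_0 = 0.380216·0.9503 + -0.021330·16.5436 = 0.0084  (Ford)
  w_1 = 0.380216·2.5772 + -0.021330·17.2578 = 0.6118  (Unilever)
  w_2 = 0.380216·1.6707 + -0.021330·11.9766 = 0.3798  (Disney)
Σw_i=1.0000  μᵀw=0.1500
σ²=wᵀΣw=λ₁·μ_p+λ₂ = 0.380216·0.150 + -0.021330 = 0.035703 ≈ 0.0357

0.0357


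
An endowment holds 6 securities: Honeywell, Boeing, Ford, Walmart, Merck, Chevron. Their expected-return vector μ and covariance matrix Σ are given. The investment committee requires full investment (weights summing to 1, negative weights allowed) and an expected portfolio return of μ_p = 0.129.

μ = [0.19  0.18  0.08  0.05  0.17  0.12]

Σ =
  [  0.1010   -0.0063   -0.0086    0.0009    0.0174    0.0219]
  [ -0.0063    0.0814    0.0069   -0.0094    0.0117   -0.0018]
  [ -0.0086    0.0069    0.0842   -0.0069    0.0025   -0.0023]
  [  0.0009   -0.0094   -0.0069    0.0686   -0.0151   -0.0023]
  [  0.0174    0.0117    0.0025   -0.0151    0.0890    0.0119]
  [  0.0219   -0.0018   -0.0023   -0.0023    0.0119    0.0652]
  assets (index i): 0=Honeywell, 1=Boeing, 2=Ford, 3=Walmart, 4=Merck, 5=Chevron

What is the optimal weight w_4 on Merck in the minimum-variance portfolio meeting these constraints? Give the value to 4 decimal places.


0.1393

p=Σ⁻¹μ = [1.6017  2.2469  1.0418  1.4600  1.3590  1.2048]
q=Σ⁻¹𝟙 = [7.2787  12.9675  13.2708  20.0988  9.4469  12.7035]
a=μᵀp=1.240697  b=𝟙ᵀp=8.914110  c=𝟙ᵀq=75.766283  D=ac−b²=14.541679
λ₁=(c·0.129−b)/D = (75.766283·0.129−8.914110)/14.541679 = 0.059123
λ₂=(a−b·0.129)/D = (1.240697−8.914110·0.129)/14.541679 = 0.006243
w* = 0.059123·p + 0.006243·q:
  w_0 = 0.059123·1.6017 + 0.006243·7.2787 = 0.1401  (Honeywell)
  w_1 = 0.059123·2.2469 + 0.006243·12.9675 = 0.2138  (Boeing)
  w_2 = 0.059123·1.0418 + 0.006243·13.2708 = 0.1444  (Ford)
  w_3 = 0.059123·1.4600 + 0.006243·20.0988 = 0.2118  (Walmart)
  w_4 = 0.059123·1.3590 + 0.006243·9.4469 = 0.1393  (Merck)
  w_5 = 0.059123·1.2048 + 0.006243·12.7035 = 0.1505  (Chevron)
Σw_i=1.0000  μᵀw=0.1290
σ²=wᵀΣw=λ₁·μ_p+λ₂ = 0.059123·0.129 + 0.006243 = 0.013869 ≈ 0.0139


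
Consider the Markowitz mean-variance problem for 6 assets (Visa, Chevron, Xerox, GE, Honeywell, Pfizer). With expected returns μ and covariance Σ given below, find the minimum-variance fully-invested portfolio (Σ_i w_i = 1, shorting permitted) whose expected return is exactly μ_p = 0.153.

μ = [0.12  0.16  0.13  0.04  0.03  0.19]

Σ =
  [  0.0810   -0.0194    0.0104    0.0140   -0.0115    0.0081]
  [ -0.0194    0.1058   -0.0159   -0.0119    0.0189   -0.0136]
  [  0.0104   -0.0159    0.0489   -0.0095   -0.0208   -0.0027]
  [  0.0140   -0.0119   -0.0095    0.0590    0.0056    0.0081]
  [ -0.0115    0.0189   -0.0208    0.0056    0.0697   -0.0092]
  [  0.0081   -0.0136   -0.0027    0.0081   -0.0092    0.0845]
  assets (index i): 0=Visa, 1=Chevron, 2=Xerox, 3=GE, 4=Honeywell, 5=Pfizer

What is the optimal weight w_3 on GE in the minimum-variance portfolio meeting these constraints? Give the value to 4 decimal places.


-0.0139

x=Σ⁻¹μ = [1.3172  2.5913  4.2036  1.0495  1.4760  2.7337]
y=Σ⁻¹𝟙 = [9.8012  17.1240  38.5644  19.9492  23.2731  15.5047]
a=μᵀx=1.724814  b=𝟙ᵀx=13.371401  c=𝟙ᵀy=124.216595  D=ac−b²=35.456195
λ₁=(c·0.153−b)/D = (124.216595·0.153−13.371401)/35.456195 = 0.158893
λ₂=(a−b·0.153)/D = (1.724814−13.371401·0.153)/35.456195 = -0.009054
w* = 0.158893·x + -0.009054·y:
  w_0 = 0.158893·1.3172 + -0.009054·9.8012 = 0.1206  (Visa)
  w_1 = 0.158893·2.5913 + -0.009054·17.1240 = 0.2567  (Chevron)
  w_2 = 0.158893·4.2036 + -0.009054·38.5644 = 0.3188  (Xerox)
  w_3 = 0.158893·1.0495 + -0.009054·19.9492 = -0.0139  (GE)
  w_4 = 0.158893·1.4760 + -0.009054·23.2731 = 0.0238  (Honeywell)
  w_5 = 0.158893·2.7337 + -0.009054·15.5047 = 0.2940  (Pfizer)
Σw_i=1.0000  μᵀw=0.1530
σ²=wᵀΣw=λ₁·μ_p+λ₂ = 0.158893·0.153 + -0.009054 = 0.015257 ≈ 0.0153


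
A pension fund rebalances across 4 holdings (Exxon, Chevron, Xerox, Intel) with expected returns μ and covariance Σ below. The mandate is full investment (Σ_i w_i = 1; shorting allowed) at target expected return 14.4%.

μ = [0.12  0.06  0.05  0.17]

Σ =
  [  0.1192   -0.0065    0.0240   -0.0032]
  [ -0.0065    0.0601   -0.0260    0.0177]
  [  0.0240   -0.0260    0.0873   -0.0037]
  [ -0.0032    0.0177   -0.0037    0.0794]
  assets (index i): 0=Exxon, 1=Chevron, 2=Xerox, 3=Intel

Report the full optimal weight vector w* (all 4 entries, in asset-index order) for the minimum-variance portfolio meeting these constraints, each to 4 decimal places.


p=Σ⁻¹μ = [0.9787  0.7725  0.6201  2.0372]
q=Σ⁻¹𝟙 = [6.4825  21.9379  16.5766  8.7377]
a=μᵀp=0.541117  b=𝟙ᵀp=4.408425  c=𝟙ᵀq=53.734781  D=ac−b²=9.642579
λ₁=(c·0.144−b)/D = (53.734781·0.144−4.408425)/9.642579 = 0.345279
λ₂=(a−b·0.144)/D = (0.541117−4.408425·0.144)/9.642579 = -0.009717
w* = 0.345279·p + -0.009717·q:
  w_0 = 0.345279·0.9787 + -0.009717·6.4825 = 0.2749  (Exxon)
  w_1 = 0.345279·0.7725 + -0.009717·21.9379 = 0.0535  (Chevron)
  w_2 = 0.345279·0.6201 + -0.009717·16.5766 = 0.0530  (Xerox)
  w_3 = 0.345279·2.0372 + -0.009717·8.7377 = 0.6185  (Intel)
Σw_i=1.0000  μᵀw=0.1440
σ²=wᵀΣw=λ₁·μ_p+λ₂ = 0.345279·0.144 + -0.009717 = 0.040003 ≈ 0.0400

0.2749  0.0535  0.0530  0.6185


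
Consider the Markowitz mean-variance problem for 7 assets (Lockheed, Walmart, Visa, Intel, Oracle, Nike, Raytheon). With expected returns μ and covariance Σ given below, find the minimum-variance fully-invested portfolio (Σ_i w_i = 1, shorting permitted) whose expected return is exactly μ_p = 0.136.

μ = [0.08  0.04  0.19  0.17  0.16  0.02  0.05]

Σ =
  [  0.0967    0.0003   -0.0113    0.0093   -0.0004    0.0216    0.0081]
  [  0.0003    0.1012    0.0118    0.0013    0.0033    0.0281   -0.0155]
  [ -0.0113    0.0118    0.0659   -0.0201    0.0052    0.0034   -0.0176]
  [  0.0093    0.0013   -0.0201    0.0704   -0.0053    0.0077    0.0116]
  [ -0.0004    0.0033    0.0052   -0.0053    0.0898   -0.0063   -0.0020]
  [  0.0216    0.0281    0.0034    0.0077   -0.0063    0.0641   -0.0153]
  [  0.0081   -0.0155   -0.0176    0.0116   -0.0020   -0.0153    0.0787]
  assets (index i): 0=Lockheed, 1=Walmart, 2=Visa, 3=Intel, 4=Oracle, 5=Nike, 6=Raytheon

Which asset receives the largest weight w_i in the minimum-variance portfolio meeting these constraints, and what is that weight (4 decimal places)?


g=Σ⁻¹μ = [0.9730  0.0170  4.2482  3.5007  1.7488  -0.2669  0.9651]
h=Σ⁻¹𝟙 = [7.0585  5.7293  23.7533  16.2916  11.8872  13.1686  18.8813]
a=μᵀg=1.803527  b=𝟙ᵀg=11.185936  c=𝟙ᵀh=96.769850  D=ac−b²=49.401913
λ₁=(c·0.136−b)/D = (96.769850·0.136−11.185936)/49.401913 = 0.039973
λ₂=(a−b·0.136)/D = (1.803527−11.185936·0.136)/49.401913 = 0.005713
w* = 0.039973·g + 0.005713·h:
  w_0 = 0.039973·0.9730 + 0.005713·7.0585 = 0.0792  (Lockheed)
  w_1 = 0.039973·0.0170 + 0.005713·5.7293 = 0.0334  (Walmart)
  w_2 = 0.039973·4.2482 + 0.005713·23.7533 = 0.3055  (Visa)
  w_3 = 0.039973·3.5007 + 0.005713·16.2916 = 0.2330  (Intel)
  w_4 = 0.039973·1.7488 + 0.005713·11.8872 = 0.1378  (Oracle)
  w_5 = 0.039973·-0.2669 + 0.005713·13.1686 = 0.0646  (Nike)
  w_6 = 0.039973·0.9651 + 0.005713·18.8813 = 0.1465  (Raytheon)
Σw_i=1.0000  μᵀw=0.1360
σ²=wᵀΣw=λ₁·μ_p+λ₂ = 0.039973·0.136 + 0.005713 = 0.011150 ≈ 0.0111

Visa (0.3055)


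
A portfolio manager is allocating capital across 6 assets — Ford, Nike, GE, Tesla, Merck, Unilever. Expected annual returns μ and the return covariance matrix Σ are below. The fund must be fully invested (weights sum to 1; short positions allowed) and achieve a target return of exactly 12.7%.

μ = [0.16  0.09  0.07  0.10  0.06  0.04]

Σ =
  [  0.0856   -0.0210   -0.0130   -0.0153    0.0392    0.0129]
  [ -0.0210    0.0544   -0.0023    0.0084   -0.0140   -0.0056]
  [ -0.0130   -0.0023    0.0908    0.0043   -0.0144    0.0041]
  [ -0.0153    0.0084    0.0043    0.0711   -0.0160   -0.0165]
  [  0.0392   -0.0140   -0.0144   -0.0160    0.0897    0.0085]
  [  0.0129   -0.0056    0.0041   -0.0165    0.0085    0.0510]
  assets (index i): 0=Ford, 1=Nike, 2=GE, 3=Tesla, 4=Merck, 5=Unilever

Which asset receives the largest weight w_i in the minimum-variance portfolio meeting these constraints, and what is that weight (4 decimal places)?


x=Σ⁻¹μ = [2.7580  2.6455  1.1561  1.8843  0.3186  0.8408]
y=Σ⁻¹𝟙 = [15.0364  27.0571  13.8416  21.3342  12.7004  22.4482]
a=μᵀx=1.001474  b=𝟙ᵀx=9.603250  c=𝟙ᵀy=112.417992  D=ac−b²=20.361248
λ₁=(c·0.127−b)/D = (112.417992·0.127−9.603250)/20.361248 = 0.229546
λ₂=(a−b·0.127)/D = (1.001474−9.603250·0.127)/20.361248 = -0.010713
w* = 0.229546·x + -0.010713·y:
  w_0 = 0.229546·2.7580 + -0.010713·15.0364 = 0.4720  (Ford)
  w_1 = 0.229546·2.6455 + -0.010713·27.0571 = 0.3174  (Nike)
  w_2 = 0.229546·1.1561 + -0.010713·13.8416 = 0.1171  (GE)
  w_3 = 0.229546·1.8843 + -0.010713·21.3342 = 0.2040  (Tesla)
  w_4 = 0.229546·0.3186 + -0.010713·12.7004 = -0.0629  (Merck)
  w_5 = 0.229546·0.8408 + -0.010713·22.4482 = -0.0475  (Unilever)
Σw_i=1.0000  μᵀw=0.1270
σ²=wᵀΣw=λ₁·μ_p+λ₂ = 0.229546·0.127 + -0.010713 = 0.018439 ≈ 0.0184

Ford (0.4720)


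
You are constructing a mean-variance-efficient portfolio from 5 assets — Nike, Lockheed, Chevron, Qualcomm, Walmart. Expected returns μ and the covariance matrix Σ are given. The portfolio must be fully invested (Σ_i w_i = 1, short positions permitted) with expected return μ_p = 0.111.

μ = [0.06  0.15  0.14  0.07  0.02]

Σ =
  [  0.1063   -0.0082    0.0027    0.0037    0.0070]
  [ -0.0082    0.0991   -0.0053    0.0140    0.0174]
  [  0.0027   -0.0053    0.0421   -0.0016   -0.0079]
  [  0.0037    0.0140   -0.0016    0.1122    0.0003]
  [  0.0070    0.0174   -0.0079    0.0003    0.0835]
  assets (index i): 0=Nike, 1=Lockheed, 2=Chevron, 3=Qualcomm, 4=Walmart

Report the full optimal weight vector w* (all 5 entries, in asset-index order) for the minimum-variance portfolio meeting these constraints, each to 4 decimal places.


u=Σ⁻¹μ = [0.5746  1.6559  3.5479  0.4484  0.1804]
v=Σ⁻¹𝟙 = [8.3621  9.0184  26.8860  7.8632  11.9112]
a=μᵀu=0.814564  b=𝟙ᵀu=6.407169  c=𝟙ᵀv=64.040818  D=ac−b²=11.113542
λ₁=(c·0.111−b)/D = (64.040818·0.111−6.407169)/11.113542 = 0.063109
λ₂=(a−b·0.111)/D = (0.814564−6.407169·0.111)/11.113542 = 0.009301
w* = 0.063109·u + 0.009301·v:
  w_0 = 0.063109·0.5746 + 0.009301·8.3621 = 0.1140  (Nike)
  w_1 = 0.063109·1.6559 + 0.009301·9.0184 = 0.1884  (Lockheed)
  w_2 = 0.063109·3.5479 + 0.009301·26.8860 = 0.4740  (Chevron)
  w_3 = 0.063109·0.4484 + 0.009301·7.8632 = 0.1014  (Qualcomm)
  w_4 = 0.063109·0.1804 + 0.009301·11.9112 = 0.1222  (Walmart)
Σw_i=1.0000  μᵀw=0.1110
σ²=wᵀΣw=λ₁·μ_p+λ₂ = 0.063109·0.111 + 0.009301 = 0.016306 ≈ 0.0163

0.1140  0.1884  0.4740  0.1014  0.1222


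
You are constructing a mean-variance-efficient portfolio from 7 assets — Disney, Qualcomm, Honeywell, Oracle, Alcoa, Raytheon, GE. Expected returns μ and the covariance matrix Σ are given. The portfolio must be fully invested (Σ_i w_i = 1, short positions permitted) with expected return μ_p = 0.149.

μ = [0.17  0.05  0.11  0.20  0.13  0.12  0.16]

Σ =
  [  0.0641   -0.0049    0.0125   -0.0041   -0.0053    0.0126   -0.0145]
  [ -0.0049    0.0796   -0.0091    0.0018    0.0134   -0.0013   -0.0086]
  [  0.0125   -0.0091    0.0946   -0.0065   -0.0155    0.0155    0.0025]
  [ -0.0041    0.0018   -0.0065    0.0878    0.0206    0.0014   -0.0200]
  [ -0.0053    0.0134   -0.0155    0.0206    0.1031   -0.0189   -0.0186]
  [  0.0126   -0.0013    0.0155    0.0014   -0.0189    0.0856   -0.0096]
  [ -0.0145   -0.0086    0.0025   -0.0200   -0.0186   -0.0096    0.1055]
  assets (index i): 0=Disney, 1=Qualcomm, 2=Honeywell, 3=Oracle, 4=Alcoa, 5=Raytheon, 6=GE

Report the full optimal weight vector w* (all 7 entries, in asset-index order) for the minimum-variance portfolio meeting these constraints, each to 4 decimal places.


g=Σ⁻¹μ = [3.2383  0.9344  0.9798  2.7353  1.7026  1.4255  2.9630]
h=Σ⁻¹𝟙 = [18.6278  14.5890  10.1262  13.7547  13.1950  12.1506  19.0277]
a=μᵀg=2.118532  b=𝟙ᵀg=13.978840  c=𝟙ᵀh=101.470962  D=ac−b²=19.561496
λ₁=(c·0.149−b)/D = (101.470962·0.149−13.978840)/19.561496 = 0.058295
λ₂=(a−b·0.149)/D = (2.118532−13.978840·0.149)/19.561496 = 0.001824
w* = 0.058295·g + 0.001824·h:
  w_0 = 0.058295·3.2383 + 0.001824·18.6278 = 0.2228  (Disney)
  w_1 = 0.058295·0.9344 + 0.001824·14.5890 = 0.0811  (Qualcomm)
  w_2 = 0.058295·0.9798 + 0.001824·10.1262 = 0.0756  (Honeywell)
  w_3 = 0.058295·2.7353 + 0.001824·13.7547 = 0.1845  (Oracle)
  w_4 = 0.058295·1.7026 + 0.001824·13.1950 = 0.1233  (Alcoa)
  w_5 = 0.058295·1.4255 + 0.001824·12.1506 = 0.1053  (Raytheon)
  w_6 = 0.058295·2.9630 + 0.001824·19.0277 = 0.2074  (GE)
Σw_i=1.0000  μᵀw=0.1490
σ²=wᵀΣw=λ₁·μ_p+λ₂ = 0.058295·0.149 + 0.001824 = 0.010510 ≈ 0.0105

0.2228  0.0811  0.0756  0.1845  0.1233  0.1053  0.2074


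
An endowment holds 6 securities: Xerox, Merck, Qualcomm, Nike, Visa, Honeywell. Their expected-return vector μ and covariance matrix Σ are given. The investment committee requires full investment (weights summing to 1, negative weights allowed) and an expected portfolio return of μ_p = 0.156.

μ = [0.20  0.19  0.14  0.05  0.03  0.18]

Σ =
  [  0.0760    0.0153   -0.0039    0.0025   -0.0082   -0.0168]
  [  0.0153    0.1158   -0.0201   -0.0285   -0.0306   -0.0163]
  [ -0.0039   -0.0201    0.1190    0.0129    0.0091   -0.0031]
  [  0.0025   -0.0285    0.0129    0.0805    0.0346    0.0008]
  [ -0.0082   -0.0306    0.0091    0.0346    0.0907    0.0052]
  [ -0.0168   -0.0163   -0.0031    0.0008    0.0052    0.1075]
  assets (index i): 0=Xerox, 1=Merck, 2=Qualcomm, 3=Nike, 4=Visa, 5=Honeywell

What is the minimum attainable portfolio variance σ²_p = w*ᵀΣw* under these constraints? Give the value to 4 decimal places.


0.0142

p=Σ⁻¹μ = [2.8619  2.2679  1.5797  0.7227  0.7790  2.4681]
q=Σ⁻¹𝟙 = [14.3390  16.1873  9.8749  10.8947  11.8548  13.6279]
a=μᵀp=1.728206  b=𝟙ᵀp=10.679286  c=𝟙ᵀq=76.778658  D=ac−b²=18.642181
λ₁=(c·0.156−b)/D = (76.778658·0.156−10.679286)/18.642181 = 0.069637
λ₂=(a−b·0.156)/D = (1.728206−10.679286·0.156)/18.642181 = 0.003339
w* = 0.069637·p + 0.003339·q:
  w_0 = 0.069637·2.8619 + 0.003339·14.3390 = 0.2472  (Xerox)
  w_1 = 0.069637·2.2679 + 0.003339·16.1873 = 0.2120  (Merck)
  w_2 = 0.069637·1.5797 + 0.003339·9.8749 = 0.1430  (Qualcomm)
  w_3 = 0.069637·0.7227 + 0.003339·10.8947 = 0.0867  (Nike)
  w_4 = 0.069637·0.7790 + 0.003339·11.8548 = 0.0938  (Visa)
  w_5 = 0.069637·2.4681 + 0.003339·13.6279 = 0.2174  (Honeywell)
Σw_i=1.0000  μᵀw=0.1560
σ²=wᵀΣw=λ₁·μ_p+λ₂ = 0.069637·0.156 + 0.003339 = 0.014202 ≈ 0.0142


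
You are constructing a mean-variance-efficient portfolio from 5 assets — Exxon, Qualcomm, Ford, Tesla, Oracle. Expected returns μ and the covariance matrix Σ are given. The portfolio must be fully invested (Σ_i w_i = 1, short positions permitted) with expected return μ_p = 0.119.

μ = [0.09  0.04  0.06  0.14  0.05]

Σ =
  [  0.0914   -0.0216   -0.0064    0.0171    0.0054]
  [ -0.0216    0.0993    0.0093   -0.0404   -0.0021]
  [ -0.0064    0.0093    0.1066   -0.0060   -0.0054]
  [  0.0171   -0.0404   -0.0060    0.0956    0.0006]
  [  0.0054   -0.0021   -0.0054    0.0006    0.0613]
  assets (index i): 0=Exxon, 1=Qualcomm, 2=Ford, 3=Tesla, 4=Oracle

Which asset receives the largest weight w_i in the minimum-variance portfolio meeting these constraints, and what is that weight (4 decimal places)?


g=Σ⁻¹μ = [0.9429  1.3356  0.6510  1.8959  0.8171]
h=Σ⁻¹𝟙 = [11.9953  18.9288  10.2412  16.8522  16.6422]
a=μᵀg=0.483634  b=𝟙ᵀg=5.642610  c=𝟙ᵀh=74.659633  D=ac−b²=4.268911
λ₁=(c·0.119−b)/D = (74.659633·0.119−5.642610)/4.268911 = 0.759418
λ₂=(a−b·0.119)/D = (0.483634−5.642610·0.119)/4.268911 = -0.044001
w* = 0.759418·g + -0.044001·h:
  w_0 = 0.759418·0.9429 + -0.044001·11.9953 = 0.1883  (Exxon)
  w_1 = 0.759418·1.3356 + -0.044001·18.9288 = 0.1814  (Qualcomm)
  w_2 = 0.759418·0.6510 + -0.044001·10.2412 = 0.0438  (Ford)
  w_3 = 0.759418·1.8959 + -0.044001·16.8522 = 0.6983  (Tesla)
  w_4 = 0.759418·0.8171 + -0.044001·16.6422 = -0.1117  (Oracle)
Σw_i=1.0000  μᵀw=0.1190
σ²=wᵀΣw=λ₁·μ_p+λ₂ = 0.759418·0.119 + -0.044001 = 0.046370 ≈ 0.0464

Tesla (0.6983)


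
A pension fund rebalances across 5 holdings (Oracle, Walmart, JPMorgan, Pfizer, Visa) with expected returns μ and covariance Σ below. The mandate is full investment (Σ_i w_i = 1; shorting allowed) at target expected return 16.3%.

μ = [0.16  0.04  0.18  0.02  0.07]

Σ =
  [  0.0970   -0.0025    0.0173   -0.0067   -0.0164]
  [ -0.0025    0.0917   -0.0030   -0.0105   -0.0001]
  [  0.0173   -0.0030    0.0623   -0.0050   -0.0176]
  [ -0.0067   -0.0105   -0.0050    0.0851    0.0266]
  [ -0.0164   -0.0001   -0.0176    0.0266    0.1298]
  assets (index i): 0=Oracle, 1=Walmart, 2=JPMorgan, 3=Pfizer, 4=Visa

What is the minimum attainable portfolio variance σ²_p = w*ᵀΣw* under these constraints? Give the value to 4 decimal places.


x=Σ⁻¹μ = [1.3494  0.5970  2.8592  0.2561  1.0454]
y=Σ⁻¹𝟙 = [9.8852  13.1779  17.4184  12.4351  8.7768]
a=μᵀx=0.832737  b=𝟙ᵀx=6.107133  c=𝟙ᵀy=61.693373  D=ac−b²=14.077300
λ₁=(c·0.163−b)/D = (61.693373·0.163−6.107133)/14.077300 = 0.280515
λ₂=(a−b·0.163)/D = (0.832737−6.107133·0.163)/14.077300 = -0.011559
w* = 0.280515·x + -0.011559·y:
  w_0 = 0.280515·1.3494 + -0.011559·9.8852 = 0.2643  (Oracle)
  w_1 = 0.280515·0.5970 + -0.011559·13.1779 = 0.0151  (Walmart)
  w_2 = 0.280515·2.8592 + -0.011559·17.4184 = 0.6007  (JPMorgan)
  w_3 = 0.280515·0.2561 + -0.011559·12.4351 = -0.0719  (Pfizer)
  w_4 = 0.280515·1.0454 + -0.011559·8.7768 = 0.1918  (Visa)
Σw_i=1.0000  μᵀw=0.1630
σ²=wᵀΣw=λ₁·μ_p+λ₂ = 0.280515·0.163 + -0.011559 = 0.034164 ≈ 0.0342

0.0342


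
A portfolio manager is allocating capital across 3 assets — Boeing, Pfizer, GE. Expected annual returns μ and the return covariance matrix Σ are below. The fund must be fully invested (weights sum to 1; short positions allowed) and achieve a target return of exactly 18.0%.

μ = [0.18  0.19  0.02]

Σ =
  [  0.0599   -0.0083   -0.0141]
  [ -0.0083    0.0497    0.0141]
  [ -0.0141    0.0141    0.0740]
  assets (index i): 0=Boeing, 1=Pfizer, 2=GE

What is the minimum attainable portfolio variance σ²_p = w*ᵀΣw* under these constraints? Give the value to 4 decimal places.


0.0217

x=Σ⁻¹μ = [3.6440  4.3954  0.1271]
y=Σ⁻¹𝟙 = [22.7647  19.9357  14.0526]
a=μᵀx=1.493589  b=𝟙ᵀx=8.166494  c=𝟙ᵀy=56.753027  D=ac−b²=18.074095
λ₁=(c·0.180−b)/D = (56.753027·0.180−8.166494)/18.074095 = 0.113369
λ₂=(a−b·0.180)/D = (1.493589−8.166494·0.180)/18.074095 = 0.001307
w* = 0.113369·x + 0.001307·y:
  w_0 = 0.113369·3.6440 + 0.001307·22.7647 = 0.4429  (Boeing)
  w_1 = 0.113369·4.3954 + 0.001307·19.9357 = 0.5244  (Pfizer)
  w_2 = 0.113369·0.1271 + 0.001307·14.0526 = 0.0328  (GE)
Σw_i=1.0000  μᵀw=0.1800
σ²=wᵀΣw=λ₁·μ_p+λ₂ = 0.113369·0.180 + 0.001307 = 0.021713 ≈ 0.0217


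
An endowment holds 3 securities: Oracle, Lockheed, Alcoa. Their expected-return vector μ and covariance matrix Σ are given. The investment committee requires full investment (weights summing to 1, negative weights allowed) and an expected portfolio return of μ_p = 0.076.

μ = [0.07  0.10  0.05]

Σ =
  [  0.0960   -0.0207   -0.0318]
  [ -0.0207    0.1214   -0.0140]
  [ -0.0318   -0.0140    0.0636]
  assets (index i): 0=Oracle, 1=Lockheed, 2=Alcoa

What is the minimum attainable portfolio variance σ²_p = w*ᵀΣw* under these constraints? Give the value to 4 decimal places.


g=Σ⁻¹μ = [1.6435  1.3230  1.8991]
h=Σ⁻¹𝟙 = [24.2566  15.9911  31.3716]
a=μᵀg=0.342302  b=𝟙ᵀg=4.865646  c=𝟙ᵀh=71.619236  D=ac−b²=0.840861
λ₁=(c·0.076−b)/D = (71.619236·0.076−4.865646)/0.840861 = 0.686696
λ₂=(a−b·0.076)/D = (0.342302−4.865646·0.076)/0.840861 = -0.032690
w* = 0.686696·g + -0.032690·h:
  w_0 = 0.686696·1.6435 + -0.032690·24.2566 = 0.3357  (Oracle)
  w_1 = 0.686696·1.3230 + -0.032690·15.9911 = 0.3857  (Lockheed)
  w_2 = 0.686696·1.8991 + -0.032690·31.3716 = 0.2786  (Alcoa)
Σw_i=1.0000  μᵀw=0.0760
σ²=wᵀΣw=λ₁·μ_p+λ₂ = 0.686696·0.076 + -0.032690 = 0.019499 ≈ 0.0195

0.0195


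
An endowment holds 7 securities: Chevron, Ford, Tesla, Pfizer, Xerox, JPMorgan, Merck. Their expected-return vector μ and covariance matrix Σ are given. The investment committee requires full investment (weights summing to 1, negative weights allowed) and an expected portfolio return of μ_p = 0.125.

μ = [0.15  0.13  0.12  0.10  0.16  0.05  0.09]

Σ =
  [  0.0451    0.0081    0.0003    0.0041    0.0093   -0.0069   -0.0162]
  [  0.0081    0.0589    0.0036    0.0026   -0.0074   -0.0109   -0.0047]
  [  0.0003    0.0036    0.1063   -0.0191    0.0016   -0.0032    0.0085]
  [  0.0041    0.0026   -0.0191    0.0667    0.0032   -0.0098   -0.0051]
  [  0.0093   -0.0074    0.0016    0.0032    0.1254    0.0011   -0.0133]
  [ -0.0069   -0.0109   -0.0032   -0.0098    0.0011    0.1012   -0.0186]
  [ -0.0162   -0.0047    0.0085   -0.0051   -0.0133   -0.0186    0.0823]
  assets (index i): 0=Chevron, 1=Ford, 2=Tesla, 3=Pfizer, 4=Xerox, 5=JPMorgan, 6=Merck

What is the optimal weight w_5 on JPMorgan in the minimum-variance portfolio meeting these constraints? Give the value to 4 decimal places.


0.0591

g=Σ⁻¹μ = [3.6278  2.2227  1.2150  1.9089  1.3261  1.6519  2.5150]
h=Σ⁻¹𝟙 = [27.1263  18.5705  10.8326  20.1792  8.8498  20.4788  24.7409]
a=μᵀg=1.690943  b=𝟙ᵀg=14.467538  c=𝟙ᵀh=130.778146  D=ac−b²=11.828766
λ₁=(c·0.125−b)/D = (130.778146·0.125−14.467538)/11.828766 = 0.158912
λ₂=(a−b·0.125)/D = (1.690943−14.467538·0.125)/11.828766 = -0.009933
w* = 0.158912·g + -0.009933·h:
  w_0 = 0.158912·3.6278 + -0.009933·27.1263 = 0.3070  (Chevron)
  w_1 = 0.158912·2.2227 + -0.009933·18.5705 = 0.1687  (Ford)
  w_2 = 0.158912·1.2150 + -0.009933·10.8326 = 0.0855  (Tesla)
  w_3 = 0.158912·1.9089 + -0.009933·20.1792 = 0.1029  (Pfizer)
  w_4 = 0.158912·1.3261 + -0.009933·8.8498 = 0.1228  (Xerox)
  w_5 = 0.158912·1.6519 + -0.009933·20.4788 = 0.0591  (JPMorgan)
  w_6 = 0.158912·2.5150 + -0.009933·24.7409 = 0.1539  (Merck)
Σw_i=1.0000  μᵀw=0.1250
σ²=wᵀΣw=λ₁·μ_p+λ₂ = 0.158912·0.125 + -0.009933 = 0.009931 ≈ 0.0099


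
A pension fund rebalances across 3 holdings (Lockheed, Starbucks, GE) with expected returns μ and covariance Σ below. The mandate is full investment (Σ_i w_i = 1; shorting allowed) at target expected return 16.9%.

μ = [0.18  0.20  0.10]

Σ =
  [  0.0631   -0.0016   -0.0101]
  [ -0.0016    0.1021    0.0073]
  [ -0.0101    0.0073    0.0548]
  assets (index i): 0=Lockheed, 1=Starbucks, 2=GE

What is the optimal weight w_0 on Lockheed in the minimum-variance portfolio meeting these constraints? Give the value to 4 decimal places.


0.4787

p=Σ⁻¹μ = [3.2480  1.8541  2.1765]
q=Σ⁻¹𝟙 = [19.3751  8.6200  20.6708]
a=μᵀp=1.173115  b=𝟙ᵀp=7.278601  c=𝟙ᵀq=48.665933  D=ac−b²=4.112711
λ₁=(c·0.169−b)/D = (48.665933·0.169−7.278601)/4.112711 = 0.230004
λ₂=(a−b·0.169)/D = (1.173115−7.278601·0.169)/4.112711 = -0.013852
w* = 0.230004·p + -0.013852·q:
  w_0 = 0.230004·3.2480 + -0.013852·19.3751 = 0.4787  (Lockheed)
  w_1 = 0.230004·1.8541 + -0.013852·8.6200 = 0.3071  (Starbucks)
  w_2 = 0.230004·2.1765 + -0.013852·20.6708 = 0.2143  (GE)
Σw_i=1.0000  μᵀw=0.1690
σ²=wᵀΣw=λ₁·μ_p+λ₂ = 0.230004·0.169 + -0.013852 = 0.025019 ≈ 0.0250


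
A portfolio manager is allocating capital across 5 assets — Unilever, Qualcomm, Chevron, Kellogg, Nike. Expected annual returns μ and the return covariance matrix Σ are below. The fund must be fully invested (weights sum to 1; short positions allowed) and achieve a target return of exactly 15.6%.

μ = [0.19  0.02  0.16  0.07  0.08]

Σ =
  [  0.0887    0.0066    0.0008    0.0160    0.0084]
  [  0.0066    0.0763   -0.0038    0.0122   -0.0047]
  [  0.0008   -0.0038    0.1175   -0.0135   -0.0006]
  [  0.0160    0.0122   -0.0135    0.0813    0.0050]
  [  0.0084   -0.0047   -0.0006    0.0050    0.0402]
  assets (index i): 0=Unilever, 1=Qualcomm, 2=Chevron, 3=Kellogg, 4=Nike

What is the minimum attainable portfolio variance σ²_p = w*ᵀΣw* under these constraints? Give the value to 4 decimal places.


x=Σ⁻¹μ = [1.8577  0.1716  1.4328  0.6112  1.5673]
y=Σ⁻¹𝟙 = [6.2516  13.0641  10.0823  9.3020  24.0902]
a=μᵀx=0.753813  b=𝟙ᵀx=5.640625  c=𝟙ᵀy=62.790298  D=ac−b²=15.515504
λ₁=(c·0.156−b)/D = (62.790298·0.156−5.640625)/15.515504 = 0.267775
λ₂=(a−b·0.156)/D = (0.753813−5.640625·0.156)/15.515504 = -0.008129
w* = 0.267775·x + -0.008129·y:
  w_0 = 0.267775·1.8577 + -0.008129·6.2516 = 0.4466  (Unilever)
  w_1 = 0.267775·0.1716 + -0.008129·13.0641 = -0.0602  (Qualcomm)
  w_2 = 0.267775·1.4328 + -0.008129·10.0823 = 0.3017  (Chevron)
  w_3 = 0.267775·0.6112 + -0.008129·9.3020 = 0.0880  (Kellogg)
  w_4 = 0.267775·1.5673 + -0.008129·24.0902 = 0.2239  (Nike)
Σw_i=1.0000  μᵀw=0.1560
σ²=wᵀΣw=λ₁·μ_p+λ₂ = 0.267775·0.156 + -0.008129 = 0.033644 ≈ 0.0336

0.0336


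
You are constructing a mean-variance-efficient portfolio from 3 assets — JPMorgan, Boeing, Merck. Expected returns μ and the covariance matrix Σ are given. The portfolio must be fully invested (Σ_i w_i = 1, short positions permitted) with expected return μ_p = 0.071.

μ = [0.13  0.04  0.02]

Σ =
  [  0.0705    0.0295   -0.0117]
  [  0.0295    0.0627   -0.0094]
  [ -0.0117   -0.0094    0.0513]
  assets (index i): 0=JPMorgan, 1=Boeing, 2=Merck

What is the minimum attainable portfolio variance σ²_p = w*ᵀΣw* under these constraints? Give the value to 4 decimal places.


0.0221

g=Σ⁻¹μ = [2.0694  -0.2123  0.8229]
h=Σ⁻¹𝟙 = [12.5496  13.7744  24.8793]
a=μᵀg=0.276986  b=𝟙ᵀg=2.680004  c=𝟙ᵀh=51.203255  D=ac−b²=7.000138
λ₁=(c·0.071−b)/D = (51.203255·0.071−2.680004)/7.000138 = 0.136487
λ₂=(a−b·0.071)/D = (0.276986−2.680004·0.071)/7.000138 = 0.012386
w* = 0.136487·g + 0.012386·h:
  w_0 = 0.136487·2.0694 + 0.012386·12.5496 = 0.4379  (JPMorgan)
  w_1 = 0.136487·-0.2123 + 0.012386·13.7744 = 0.1416  (Boeing)
  w_2 = 0.136487·0.8229 + 0.012386·24.8793 = 0.4205  (Merck)
Σw_i=1.0000  μᵀw=0.0710
σ²=wᵀΣw=λ₁·μ_p+λ₂ = 0.136487·0.071 + 0.012386 = 0.022077 ≈ 0.0221


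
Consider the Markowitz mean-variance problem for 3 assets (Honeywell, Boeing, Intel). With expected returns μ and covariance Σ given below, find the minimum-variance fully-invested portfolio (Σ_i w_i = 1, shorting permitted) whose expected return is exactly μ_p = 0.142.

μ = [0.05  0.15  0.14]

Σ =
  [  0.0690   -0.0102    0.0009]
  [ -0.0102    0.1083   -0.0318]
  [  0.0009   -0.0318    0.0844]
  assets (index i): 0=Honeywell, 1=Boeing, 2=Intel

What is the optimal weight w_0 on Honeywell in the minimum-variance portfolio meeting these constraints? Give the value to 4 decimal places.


x=Σ⁻¹μ = [1.0189  2.2093  2.4803]
y=Σ⁻¹𝟙 = [16.6266  15.9962  17.6980]
a=μᵀx=0.729582  b=𝟙ᵀx=5.708486  c=𝟙ᵀy=50.320820  D=ac−b²=4.126355
λ₁=(c·0.142−b)/D = (50.320820·0.142−5.708486)/4.126355 = 0.348266
λ₂=(a−b·0.142)/D = (0.729582−5.708486·0.142)/4.126355 = -0.019635
w* = 0.348266·x + -0.019635·y:
  w_0 = 0.348266·1.0189 + -0.019635·16.6266 = 0.0284  (Honeywell)
  w_1 = 0.348266·2.2093 + -0.019635·15.9962 = 0.4553  (Boeing)
  w_2 = 0.348266·2.4803 + -0.019635·17.6980 = 0.5163  (Intel)
Σw_i=1.0000  μᵀw=0.1420
σ²=wᵀΣw=λ₁·μ_p+λ₂ = 0.348266·0.142 + -0.019635 = 0.029818 ≈ 0.0298

0.0284


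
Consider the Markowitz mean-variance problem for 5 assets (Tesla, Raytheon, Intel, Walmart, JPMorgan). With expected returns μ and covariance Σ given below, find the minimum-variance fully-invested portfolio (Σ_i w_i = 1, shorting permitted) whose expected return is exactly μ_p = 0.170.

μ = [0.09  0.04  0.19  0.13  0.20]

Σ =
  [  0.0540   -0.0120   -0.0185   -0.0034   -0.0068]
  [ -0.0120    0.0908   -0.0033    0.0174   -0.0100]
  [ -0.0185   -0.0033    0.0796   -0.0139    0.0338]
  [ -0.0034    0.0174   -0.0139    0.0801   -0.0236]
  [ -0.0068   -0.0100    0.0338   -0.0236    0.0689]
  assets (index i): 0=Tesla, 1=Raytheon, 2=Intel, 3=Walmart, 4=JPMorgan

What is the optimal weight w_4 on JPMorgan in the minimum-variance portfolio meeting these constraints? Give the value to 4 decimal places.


0.3718

p=Σ⁻¹μ = [3.2136  0.7375  2.3211  2.9438  3.1966]
q=Σ⁻¹𝟙 = [30.5259  14.0206  15.7671  18.8582  18.2861]
a=μᵀp=1.781755  b=𝟙ᵀp=12.412681  c=𝟙ᵀq=97.457881  D=ac−b²=19.571445
λ₁=(c·0.170−b)/D = (97.457881·0.170−12.412681)/19.571445 = 0.212307
λ₂=(a−b·0.170)/D = (1.781755−12.412681·0.170)/19.571445 = -0.016780
w* = 0.212307·p + -0.016780·q:
  w_0 = 0.212307·3.2136 + -0.016780·30.5259 = 0.1701  (Tesla)
  w_1 = 0.212307·0.7375 + -0.016780·14.0206 = -0.0787  (Raytheon)
  w_2 = 0.212307·2.3211 + -0.016780·15.7671 = 0.2282  (Intel)
  w_3 = 0.212307·2.9438 + -0.016780·18.8582 = 0.3086  (Walmart)
  w_4 = 0.212307·3.1966 + -0.016780·18.2861 = 0.3718  (JPMorgan)
Σw_i=1.0000  μᵀw=0.1700
σ²=wᵀΣw=λ₁·μ_p+λ₂ = 0.212307·0.170 + -0.016780 = 0.019313 ≈ 0.0193


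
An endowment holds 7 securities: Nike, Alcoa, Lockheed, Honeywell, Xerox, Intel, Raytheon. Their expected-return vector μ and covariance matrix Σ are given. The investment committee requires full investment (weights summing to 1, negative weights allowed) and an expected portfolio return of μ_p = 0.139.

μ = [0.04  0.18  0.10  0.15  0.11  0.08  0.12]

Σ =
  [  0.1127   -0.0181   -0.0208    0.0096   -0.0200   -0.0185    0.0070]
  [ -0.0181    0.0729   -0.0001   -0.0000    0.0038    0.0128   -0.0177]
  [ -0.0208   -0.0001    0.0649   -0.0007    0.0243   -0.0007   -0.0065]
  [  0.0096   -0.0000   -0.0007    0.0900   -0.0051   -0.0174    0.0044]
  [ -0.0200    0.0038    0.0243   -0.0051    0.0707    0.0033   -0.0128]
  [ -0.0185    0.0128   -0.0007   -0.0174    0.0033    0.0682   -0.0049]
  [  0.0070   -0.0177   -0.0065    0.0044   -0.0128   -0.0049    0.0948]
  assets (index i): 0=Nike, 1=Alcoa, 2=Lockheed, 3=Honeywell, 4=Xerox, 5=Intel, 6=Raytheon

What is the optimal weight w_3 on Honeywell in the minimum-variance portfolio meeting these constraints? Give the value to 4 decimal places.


u=Σ⁻¹μ = [1.3937  2.9559  1.6087  1.8236  1.6681  1.5443  2.0455]
v=Σ⁻¹𝟙 = [18.9870  18.0131  17.7488  13.2492  15.3908  20.4174  16.2451]
a=μᵀu=1.574725  b=𝟙ᵀu=13.039877  c=𝟙ᵀv=120.051331  D=ac−b²=19.009463
λ₁=(c·0.139−b)/D = (120.051331·0.139−13.039877)/19.009463 = 0.191865
λ₂=(a−b·0.139)/D = (1.574725−13.039877·0.139)/19.009463 = -0.012510
w* = 0.191865·u + -0.012510·v:
  w_0 = 0.191865·1.3937 + -0.012510·18.9870 = 0.0299  (Nike)
  w_1 = 0.191865·2.9559 + -0.012510·18.0131 = 0.3418  (Alcoa)
  w_2 = 0.191865·1.6087 + -0.012510·17.7488 = 0.0866  (Lockheed)
  w_3 = 0.191865·1.8236 + -0.012510·13.2492 = 0.1841  (Honeywell)
  w_4 = 0.191865·1.6681 + -0.012510·15.3908 = 0.1275  (Xerox)
  w_5 = 0.191865·1.5443 + -0.012510·20.4174 = 0.0409  (Intel)
  w_6 = 0.191865·2.0455 + -0.012510·16.2451 = 0.1892  (Raytheon)
Σw_i=1.0000  μᵀw=0.1390
σ²=wᵀΣw=λ₁·μ_p+λ₂ = 0.191865·0.139 + -0.012510 = 0.014159 ≈ 0.0142

0.1841


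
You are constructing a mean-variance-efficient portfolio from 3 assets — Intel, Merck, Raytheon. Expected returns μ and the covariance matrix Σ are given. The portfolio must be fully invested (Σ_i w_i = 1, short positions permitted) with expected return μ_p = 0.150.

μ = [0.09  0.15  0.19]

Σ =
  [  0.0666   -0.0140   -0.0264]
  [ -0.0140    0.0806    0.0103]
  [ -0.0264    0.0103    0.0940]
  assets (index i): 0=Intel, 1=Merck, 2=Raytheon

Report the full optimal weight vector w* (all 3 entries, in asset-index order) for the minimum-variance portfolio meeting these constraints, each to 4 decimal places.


g=Σ⁻¹μ = [2.8008  2.0169  2.5869]
h=Σ⁻¹𝟙 = [24.3835  14.6123  15.8853]
a=μᵀg=1.046115  b=𝟙ᵀg=7.404572  c=𝟙ᵀh=54.881152  D=ac−b²=2.584305
λ₁=(c·0.150−b)/D = (54.881152·0.150−7.404572)/2.584305 = 0.320241
λ₂=(a−b·0.150)/D = (1.046115−7.404572·0.150)/2.584305 = -0.024986
w* = 0.320241·g + -0.024986·h:
  w_0 = 0.320241·2.8008 + -0.024986·24.3835 = 0.2877  (Intel)
  w_1 = 0.320241·2.0169 + -0.024986·14.6123 = 0.2808  (Merck)
  w_2 = 0.320241·2.5869 + -0.024986·15.8853 = 0.4315  (Raytheon)
Σw_i=1.0000  μᵀw=0.1500
σ²=wᵀΣw=λ₁·μ_p+λ₂ = 0.320241·0.150 + -0.024986 = 0.023050 ≈ 0.0231

0.2877  0.2808  0.4315


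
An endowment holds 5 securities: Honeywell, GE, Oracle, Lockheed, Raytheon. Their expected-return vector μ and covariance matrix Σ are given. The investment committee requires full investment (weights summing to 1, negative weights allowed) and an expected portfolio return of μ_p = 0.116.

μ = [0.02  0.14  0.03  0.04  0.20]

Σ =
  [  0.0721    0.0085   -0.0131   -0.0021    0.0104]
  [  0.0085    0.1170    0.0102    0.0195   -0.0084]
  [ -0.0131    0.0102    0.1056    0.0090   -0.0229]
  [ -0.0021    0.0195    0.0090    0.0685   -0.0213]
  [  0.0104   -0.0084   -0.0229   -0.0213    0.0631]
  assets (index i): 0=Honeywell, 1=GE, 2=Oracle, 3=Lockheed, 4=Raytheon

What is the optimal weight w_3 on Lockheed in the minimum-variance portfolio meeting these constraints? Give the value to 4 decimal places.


g=Σ⁻¹μ = [-0.2587  1.1996  0.9230  1.4144  4.1843]
h=Σ⁻¹𝟙 = [12.7095  4.9339  14.6050  19.8803  26.4211]
a=μᵀg=1.083892  b=𝟙ᵀg=7.462524  c=𝟙ᵀh=78.549894  D=ac−b²=29.450322
λ₁=(c·0.116−b)/D = (78.549894·0.116−7.462524)/29.450322 = 0.056002
λ₂=(a−b·0.116)/D = (1.083892−7.462524·0.116)/29.450322 = 0.007410
w* = 0.056002·g + 0.007410·h:
  w_0 = 0.056002·-0.2587 + 0.007410·12.7095 = 0.0797  (Honeywell)
  w_1 = 0.056002·1.1996 + 0.007410·4.9339 = 0.1037  (GE)
  w_2 = 0.056002·0.9230 + 0.007410·14.6050 = 0.1599  (Oracle)
  w_3 = 0.056002·1.4144 + 0.007410·19.8803 = 0.2265  (Lockheed)
  w_4 = 0.056002·4.1843 + 0.007410·26.4211 = 0.4301  (Raytheon)
Σw_i=1.0000  μᵀw=0.1160
σ²=wᵀΣw=λ₁·μ_p+λ₂ = 0.056002·0.116 + 0.007410 = 0.013907 ≈ 0.0139

0.2265


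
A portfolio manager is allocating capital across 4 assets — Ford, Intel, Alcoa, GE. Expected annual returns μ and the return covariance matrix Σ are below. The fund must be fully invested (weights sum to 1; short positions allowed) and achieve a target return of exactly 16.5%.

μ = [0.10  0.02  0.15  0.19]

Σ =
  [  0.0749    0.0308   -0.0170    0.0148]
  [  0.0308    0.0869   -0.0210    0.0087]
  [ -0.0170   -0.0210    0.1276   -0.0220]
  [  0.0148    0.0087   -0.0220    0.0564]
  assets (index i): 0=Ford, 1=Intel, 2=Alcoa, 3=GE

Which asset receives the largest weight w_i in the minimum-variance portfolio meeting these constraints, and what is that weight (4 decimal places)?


g=Σ⁻¹μ = [1.0375  -0.0485  1.9737  3.8739]
h=Σ⁻¹𝟙 = [8.6240  9.8823  13.9548  19.3864]
a=μᵀg=1.134883  b=𝟙ᵀg=6.836697  c=𝟙ᵀh=51.847577  D=ac−b²=12.100506
λ₁=(c·0.165−b)/D = (51.847577·0.165−6.836697)/12.100506 = 0.141990
λ₂=(a−b·0.165)/D = (1.134883−6.836697·0.165)/12.100506 = 0.000564
w* = 0.141990·g + 0.000564·h:
  w_0 = 0.141990·1.0375 + 0.000564·8.6240 = 0.1522  (Ford)
  w_1 = 0.141990·-0.0485 + 0.000564·9.8823 = -0.0013  (Intel)
  w_2 = 0.141990·1.9737 + 0.000564·13.9548 = 0.2881  (Alcoa)
  w_3 = 0.141990·3.8739 + 0.000564·19.3864 = 0.5610  (GE)
Σw_i=1.0000  μᵀw=0.1650
σ²=wᵀΣw=λ₁·μ_p+λ₂ = 0.141990·0.165 + 0.000564 = 0.023993 ≈ 0.0240

GE (0.5610)


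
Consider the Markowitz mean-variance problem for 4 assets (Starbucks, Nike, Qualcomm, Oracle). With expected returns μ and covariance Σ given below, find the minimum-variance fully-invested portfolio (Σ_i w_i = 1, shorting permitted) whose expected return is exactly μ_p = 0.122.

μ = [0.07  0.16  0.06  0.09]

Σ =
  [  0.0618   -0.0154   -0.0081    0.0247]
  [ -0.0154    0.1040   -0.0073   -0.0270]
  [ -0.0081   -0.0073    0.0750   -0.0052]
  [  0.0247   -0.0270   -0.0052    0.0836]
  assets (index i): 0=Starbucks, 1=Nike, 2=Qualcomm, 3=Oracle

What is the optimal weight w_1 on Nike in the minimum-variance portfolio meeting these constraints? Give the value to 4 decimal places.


0.5195

p=Σ⁻¹μ = [1.2469  2.1995  1.2525  1.4964]
q=Σ⁻¹𝟙 = [17.3723  16.9145  17.7848  13.3981]
a=μᵀp=0.649030  b=𝟙ᵀp=6.195299  c=𝟙ᵀq=65.469704  D=ac−b²=4.110094
λ₁=(c·0.122−b)/D = (65.469704·0.122−6.195299)/4.110094 = 0.436001
λ₂=(a−b·0.122)/D = (0.649030−6.195299·0.122)/4.110094 = -0.025984
w* = 0.436001·p + -0.025984·q:
  w_0 = 0.436001·1.2469 + -0.025984·17.3723 = 0.0922  (Starbucks)
  w_1 = 0.436001·2.1995 + -0.025984·16.9145 = 0.5195  (Nike)
  w_2 = 0.436001·1.2525 + -0.025984·17.7848 = 0.0840  (Qualcomm)
  w_3 = 0.436001·1.4964 + -0.025984·13.3981 = 0.3043  (Oracle)
Σw_i=1.0000  μᵀw=0.1220
σ²=wᵀΣw=λ₁·μ_p+λ₂ = 0.436001·0.122 + -0.025984 = 0.027208 ≈ 0.0272
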